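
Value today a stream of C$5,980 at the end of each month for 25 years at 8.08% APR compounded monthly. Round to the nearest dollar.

C$769,505

i = 0.0808/12 = 0.00673333 per month; n = 25·12 = 300.
Annuity factor a(300|0.00673333) = 128.679709; PV = 5980 × 128.679709 = 769,504.6576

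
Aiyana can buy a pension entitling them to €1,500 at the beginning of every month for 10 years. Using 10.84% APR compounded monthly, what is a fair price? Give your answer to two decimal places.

€110,602.53

With 12 periods per year: i = 0.00903333, n = 120.
Annuity factor a(120|0.00903333) × (1+i) = 73.735017; PV = 1500 × 73.735017 = 110,602.5253
(Beginning-of-period payments → annuity-due factor ×(1+i).)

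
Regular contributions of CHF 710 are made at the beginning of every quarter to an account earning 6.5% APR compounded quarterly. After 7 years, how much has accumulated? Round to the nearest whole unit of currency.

i = 0.065/4 = 0.01625 per quarter; n = 7·4 = 28.
Accumulation factor s(28|0.01625) × (1+i) = 35.673149; FV = 710 × 35.673149 = 25,327.9360
Payments are at the start of each period, so multiply by (1+i).

CHF 25,328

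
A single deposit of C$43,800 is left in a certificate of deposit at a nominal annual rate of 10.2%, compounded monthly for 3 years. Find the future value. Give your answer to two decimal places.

C$59,402.76

Periodic rate i = 0.102/12 = 0.0085; n = 3 × 12 = 36 periods.
43,800 × (1+0.0085)^36 = 43,800 × 1.356227 = 59,402.7570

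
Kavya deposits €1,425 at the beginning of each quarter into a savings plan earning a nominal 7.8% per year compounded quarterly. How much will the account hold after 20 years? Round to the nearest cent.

With 4 periods per year: i = 0.0195, n = 80.
FV = PMT · [(1+i)^n − 1] / i × (1+i) = 1425 · 192.811017 = 274,755.6986
(annuity-due: payments at period start, so ×(1+i).)

€274,755.70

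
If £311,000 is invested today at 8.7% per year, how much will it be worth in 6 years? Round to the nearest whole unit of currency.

£513,024

311,000 × (1+0.087)^6 = 311,000 × 1.649595 = 513,023.9658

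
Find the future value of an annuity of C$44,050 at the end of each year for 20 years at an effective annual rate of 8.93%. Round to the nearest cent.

C$2,235,976.51

FV = 44050 × [(1+0.0893)^20 − 1] / 0.0893 = 44050 × 50.759966 = 2,235,976.5135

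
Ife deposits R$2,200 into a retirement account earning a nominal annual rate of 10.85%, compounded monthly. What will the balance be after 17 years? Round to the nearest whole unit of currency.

R$13,800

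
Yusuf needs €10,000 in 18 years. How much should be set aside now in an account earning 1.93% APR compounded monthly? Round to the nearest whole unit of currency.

€7,067

i = 0.0193/12 = 0.00160833 per month; n = 18·12 = 216.
PV = 10,000 / (1 + 0.00160833)^216 = 10,000 / 1.414988 = 7,067.1986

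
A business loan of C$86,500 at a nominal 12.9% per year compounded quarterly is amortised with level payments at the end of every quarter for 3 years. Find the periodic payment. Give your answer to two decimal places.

C$8,807.10

Periodic rate i = 0.129/4 = 0.03225; n = 3 × 4 = 12 periods.
Annuity-PV factor = 9.821624; PMT = 86500 / 9.821624 = 8,807.0971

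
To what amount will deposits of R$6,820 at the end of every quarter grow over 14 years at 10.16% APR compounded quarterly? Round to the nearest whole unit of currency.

R$825,392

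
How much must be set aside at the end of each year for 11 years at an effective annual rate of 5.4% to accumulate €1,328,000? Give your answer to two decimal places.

FV-annuity factor = 14.507252; PMT = 1.328e+06 / 14.507252 = 91,540.4236

€91,540.42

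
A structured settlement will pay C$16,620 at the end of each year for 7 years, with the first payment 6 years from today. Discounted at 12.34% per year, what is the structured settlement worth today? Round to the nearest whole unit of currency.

Value one period before first payment (t=5): 16620 × [1 − (1+0.1234)^(−7)] / 0.1234 = 16620 × 4.514972 = 75,038.8338
PV₀ = 75,038.8338 / (1+0.1234)^5 = 75,038.8338 / 1.789254 = 41,938.6048

C$41,939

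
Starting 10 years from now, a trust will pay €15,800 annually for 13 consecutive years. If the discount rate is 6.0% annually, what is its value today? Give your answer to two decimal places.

Value one period before first payment (t=9): 15800 × [1 − (1+0.06)^(−13)] / 0.06 = 15800 × 8.852683 = 139,872.3908
Discount back 9 years: 139,872.3908 × (1+0.06)^(−9) = 139,872.3908 × 0.591898 = 82,790.2532

€82,790.25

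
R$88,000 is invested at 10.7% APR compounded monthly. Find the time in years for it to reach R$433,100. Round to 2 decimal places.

14.96 years

Periodic rate i = 0.107/12 = 0.00891667.
n = ln(433100/88000) / ln(1+0.00891667) = ln(4.92159) / 0.008877 = 179.5207 months
= 179.5207/12 years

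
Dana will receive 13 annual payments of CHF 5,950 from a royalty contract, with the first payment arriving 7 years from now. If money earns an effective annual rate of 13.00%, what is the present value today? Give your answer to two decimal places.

CHF 17,495.50

PV at t=6 (ordinary 13-year annuity): 5950 × a(13|0.13) = 5950 × 6.121812 = 36,424.7785
Discount back 6 years: 36,424.7785 × (1+0.13)^(−6) = 36,424.7785 × 0.480319 = 17,495.4960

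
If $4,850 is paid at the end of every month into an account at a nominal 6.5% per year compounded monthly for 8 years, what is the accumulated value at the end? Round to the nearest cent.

Periodic rate i = 0.065/12 = 0.00541667; n = 8 × 12 = 96 periods.
Accumulation factor s(96|0.00541667) = 125.477348; FV = 4850 × 125.477348 = 608,565.1384

$608,565.14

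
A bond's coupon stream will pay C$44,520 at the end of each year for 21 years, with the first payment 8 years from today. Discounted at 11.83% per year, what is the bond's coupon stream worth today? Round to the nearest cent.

C$155,611.61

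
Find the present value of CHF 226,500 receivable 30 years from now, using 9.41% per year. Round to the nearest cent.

CHF 15,253.08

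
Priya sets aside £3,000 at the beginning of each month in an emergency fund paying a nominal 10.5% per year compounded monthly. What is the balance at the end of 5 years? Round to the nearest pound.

£237,467

i = 0.105/12 = 0.00875 per month; n = 5·12 = 60.
FV = 3000 × [(1+0.00875)^60 − 1] / 0.00875 × (1+i) = 3000 × 79.155515 = 237,466.5456
(annuity-due: payments at period start, so ×(1+i).)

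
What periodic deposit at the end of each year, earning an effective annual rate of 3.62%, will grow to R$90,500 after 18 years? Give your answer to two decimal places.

FV-annuity factor = 24.769022; PMT = 90500 / 24.769022 = 3,653.7575

R$3,653.76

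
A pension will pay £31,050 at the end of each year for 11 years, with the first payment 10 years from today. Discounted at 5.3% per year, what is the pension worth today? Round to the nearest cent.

PV at t=9 (ordinary 11-year annuity): 31050 × a(11|0.053) = 31050 × 8.177079 = 253,898.3084
Discount back 9 years: 253,898.3084 × (1+0.053)^(−9) = 253,898.3084 × 0.628268 = 159,516.0793

£159,516.08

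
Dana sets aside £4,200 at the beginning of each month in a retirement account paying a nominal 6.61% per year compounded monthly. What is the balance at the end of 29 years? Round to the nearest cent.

£4,419,281.60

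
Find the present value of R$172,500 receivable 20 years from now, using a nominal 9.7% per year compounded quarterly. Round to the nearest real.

R$25,369

i = 0.097/4 = 0.02425 per quarter; n = 20·4 = 80.
PV = FV·(1+i)^(−n) = 172,500 × 0.147069 = 25,369.4639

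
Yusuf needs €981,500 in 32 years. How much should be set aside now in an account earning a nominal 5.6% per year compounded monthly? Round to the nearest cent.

Periodic rate i = 0.056/12 = 0.00466667; n = 32 × 12 = 384 periods.
Discount factor = (1+0.00466667)^(−384) = 0.167323; PV = 981,500 × 0.167323 = 164,227.1259

€164,227.13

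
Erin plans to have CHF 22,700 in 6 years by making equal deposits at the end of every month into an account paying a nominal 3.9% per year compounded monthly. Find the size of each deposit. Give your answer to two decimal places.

CHF 280.34

Periodic rate i = 0.039/12 = 0.00325; n = 6 × 12 = 72 periods.
PMT = 22700 / ( [(1+0.00325)^72 − 1] / 0.00325 ) = 22700 / 80.973883 = 280.3373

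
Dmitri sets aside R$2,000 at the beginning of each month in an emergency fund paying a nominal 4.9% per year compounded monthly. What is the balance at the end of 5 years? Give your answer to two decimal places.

i = 0.049/12 = 0.00408333 per month; n = 5·12 = 60.
Accumulation factor s(60|0.00408333) × (1+i) = 68.109832; FV = 2000 × 68.109832 = 136,219.6644
(annuity-due: payments at period start, so ×(1+i).)

R$136,219.66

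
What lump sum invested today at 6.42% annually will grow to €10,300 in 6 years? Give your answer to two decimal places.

PV = 10,300 / (1 + 0.0642)^6 = 10,300 / 1.452578 = 7,090.8402

€7,090.84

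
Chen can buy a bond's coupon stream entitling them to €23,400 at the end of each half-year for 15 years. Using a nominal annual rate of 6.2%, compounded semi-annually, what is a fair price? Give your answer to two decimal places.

i = 0.062/2 = 0.031 per half-year; n = 15·2 = 30.
PV = PMT · [1 − (1+i)^(−n)] / i = 23400 · 19.349488 = 452,778.0232

€452,778.02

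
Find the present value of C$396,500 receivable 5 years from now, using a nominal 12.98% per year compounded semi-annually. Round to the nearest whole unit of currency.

With 2 periods per year: i = 0.0649, n = 10.
PV = FV·(1+i)^(−n) = 396,500 × 0.533227 = 211,424.3097

C$211,424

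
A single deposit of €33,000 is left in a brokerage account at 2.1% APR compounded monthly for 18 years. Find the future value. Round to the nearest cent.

€48,143.07

With 12 periods per year: i = 0.00175, n = 216.
FV = 33,000 × (1 + 0.00175)^216 = 48,143.0697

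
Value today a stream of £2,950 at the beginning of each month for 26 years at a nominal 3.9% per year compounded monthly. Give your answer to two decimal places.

Periodic rate i = 0.039/12 = 0.00325; n = 26 × 12 = 312 periods.
PV = PMT · [1 − (1+i)^(−n)] / i × (1+i) = 2950 · 196.525266 = 579,749.5355
Payments are at the start of each period, so multiply by (1+i).

£579,749.54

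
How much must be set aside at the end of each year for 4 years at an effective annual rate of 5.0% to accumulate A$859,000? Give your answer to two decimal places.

A$199,298.16

PMT = 859000 / ( [(1+0.05)^4 − 1] / 0.05 ) = 859000 / 4.310125 = 199,298.1642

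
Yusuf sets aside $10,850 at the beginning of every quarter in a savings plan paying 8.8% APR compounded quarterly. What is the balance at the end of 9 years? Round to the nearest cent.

$599,259.50

Periodic rate i = 0.088/4 = 0.022; n = 9 × 4 = 36 periods.
Accumulation factor s(36|0.022) × (1+i) = 55.231291; FV = 10850 × 55.231291 = 599,259.5030
Payments are at the start of each period, so multiply by (1+i).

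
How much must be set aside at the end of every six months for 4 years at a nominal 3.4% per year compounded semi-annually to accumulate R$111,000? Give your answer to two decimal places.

With 2 periods per year: i = 0.017, n = 8.
FV-annuity factor = 8.492533; PMT = 111000 / 8.492533 = 13,070.3060

R$13,070.31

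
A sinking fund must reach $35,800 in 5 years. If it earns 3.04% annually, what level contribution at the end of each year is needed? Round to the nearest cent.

$6,737.70

PMT = 35800 / ( [(1+0.0304)^5 − 1] / 0.0304 ) = 35800 / 5.313383 = 6,737.7037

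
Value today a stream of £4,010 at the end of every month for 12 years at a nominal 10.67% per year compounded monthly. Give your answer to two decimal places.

With 12 periods per year: i = 0.00889167, n = 144.
PV = 4010 × [1 − (1+0.00889167)^(−144)] / 0.00889167 = 4010 × 81.030553 = 324,932.5192

£324,932.52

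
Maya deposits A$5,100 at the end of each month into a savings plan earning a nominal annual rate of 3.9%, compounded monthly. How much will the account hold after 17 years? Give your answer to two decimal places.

With 12 periods per year: i = 0.00325, n = 204.
FV = 5100 × [(1+0.00325)^204 − 1] / 0.00325 = 5100 × 288.775479 = 1,472,754.9431

A$1,472,754.94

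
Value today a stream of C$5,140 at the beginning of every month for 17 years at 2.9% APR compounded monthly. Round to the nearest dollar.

With 12 periods per year: i = 0.00241667, n = 204.
PV = 5140 × [1 − (1+0.00241667)^(−204)] / 0.00241667 × (1+i) = 5140 × 161.290371 = 829,032.5089
(annuity-due: payments at period start, so ×(1+i).)

C$829,033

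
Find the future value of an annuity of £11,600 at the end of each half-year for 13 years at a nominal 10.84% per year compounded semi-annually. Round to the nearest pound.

£630,201

i = 0.1084/2 = 0.0542 per half-year; n = 13·2 = 26.
FV = 11600 × [(1+0.0542)^26 − 1] / 0.0542 = 11600 × 54.327632 = 630,200.5325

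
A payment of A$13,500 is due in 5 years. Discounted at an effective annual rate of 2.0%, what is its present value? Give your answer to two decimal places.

A$12,227.37

PV = FV·(1+i)^(−n) = 13,500 × 0.905731 = 12,227.3659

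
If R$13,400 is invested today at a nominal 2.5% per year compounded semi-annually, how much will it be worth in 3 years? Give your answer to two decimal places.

i = 0.025/2 = 0.0125 per half-year; n = 3·2 = 6.
FV = PV·(1+i)^n = 13,400 × 1.077383 = 14,436.9346

R$14,436.93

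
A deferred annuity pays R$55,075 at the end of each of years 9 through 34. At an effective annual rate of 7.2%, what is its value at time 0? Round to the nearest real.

R$366,650

PV at t=8 (ordinary 26-year annuity): 55075 × a(26|0.072) = 55075 × 11.610630 = 639,455.4441
PV₀ = 639,455.4441 / (1+0.072)^8 = 639,455.4441 / 1.744047 = 366,650.2676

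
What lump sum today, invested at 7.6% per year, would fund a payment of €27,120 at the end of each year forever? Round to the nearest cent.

PV = PMT / i = 27120 / 0.076 = 356,842.1053

€356,842.11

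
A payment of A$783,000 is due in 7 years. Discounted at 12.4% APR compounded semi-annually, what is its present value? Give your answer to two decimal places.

With 2 periods per year: i = 0.062, n = 14.
PV = 783,000 / (1 + 0.062)^14 = 783,000 / 2.321364 = 337,301.6981

A$337,301.70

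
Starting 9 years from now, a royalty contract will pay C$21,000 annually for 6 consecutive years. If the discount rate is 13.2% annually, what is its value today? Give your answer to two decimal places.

C$30,961.86

PV at t=8 (ordinary 6-year annuity): 21000 × a(6|0.132) = 21000 × 3.975384 = 83,483.0741
Discount back 8 years: 83,483.0741 × (1+0.132)^(−8) = 83,483.0741 × 0.370876 = 30,961.8582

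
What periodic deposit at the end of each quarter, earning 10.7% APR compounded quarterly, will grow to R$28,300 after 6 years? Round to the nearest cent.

R$856.06

With 4 periods per year: i = 0.02675, n = 24.
FV-annuity factor = 33.058435; PMT = 28300 / 33.058435 = 856.0599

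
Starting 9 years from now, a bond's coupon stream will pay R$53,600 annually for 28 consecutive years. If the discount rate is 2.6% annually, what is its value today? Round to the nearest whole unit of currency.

Value one period before first payment (t=8): 53600 × [1 − (1+0.026)^(−28)] / 0.026 = 53600 × 19.715886 = 1,056,771.5145
PV₀ = 1,056,771.5145 / (1+0.026)^8 = 1,056,771.5145 / 1.227945 = 860,601.7246

R$860,602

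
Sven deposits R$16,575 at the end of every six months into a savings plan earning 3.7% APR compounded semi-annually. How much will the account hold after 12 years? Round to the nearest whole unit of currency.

R$495,116

Periodic rate i = 0.037/2 = 0.0185; n = 12 × 2 = 24 periods.
FV = 16575 × [(1+0.0185)^24 − 1] / 0.0185 = 16575 × 29.871279 = 495,116.4439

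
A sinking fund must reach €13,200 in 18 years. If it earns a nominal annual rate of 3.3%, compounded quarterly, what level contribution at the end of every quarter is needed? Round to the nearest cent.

€134.98

With 4 periods per year: i = 0.00825, n = 72.
FV-annuity factor = 97.795214; PMT = 13200 / 97.795214 = 134.9759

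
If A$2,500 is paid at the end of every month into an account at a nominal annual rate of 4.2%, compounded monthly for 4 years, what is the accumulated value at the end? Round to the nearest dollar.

A$130,421

Periodic rate i = 0.042/12 = 0.0035; n = 4 × 12 = 48 periods.
FV = PMT · [(1+i)^n − 1] / i = 2500 · 52.168482 = 130,421.2054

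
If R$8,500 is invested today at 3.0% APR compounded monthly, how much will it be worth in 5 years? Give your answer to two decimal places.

Periodic rate i = 0.03/12 = 0.0025; n = 5 × 12 = 60 periods.
FV = PV·(1+i)^n = 8,500 × 1.161617 = 9,873.7426

R$9,873.74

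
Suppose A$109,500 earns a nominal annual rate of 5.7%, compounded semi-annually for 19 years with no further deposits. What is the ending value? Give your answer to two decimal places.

A$318,549.82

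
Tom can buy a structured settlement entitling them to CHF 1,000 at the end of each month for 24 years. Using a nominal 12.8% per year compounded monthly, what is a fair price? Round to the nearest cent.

CHF 89,335.48

i = 0.128/12 = 0.0106667 per month; n = 24·12 = 288.
PV = 1000 × [1 − (1+0.0106667)^(−288)] / 0.0106667 = 1000 × 89.335476 = 89,335.4757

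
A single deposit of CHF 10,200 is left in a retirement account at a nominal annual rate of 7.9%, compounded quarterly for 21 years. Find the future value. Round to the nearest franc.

CHF 52,732

Periodic rate i = 0.079/4 = 0.01975; n = 21 × 4 = 84 periods.
FV = PV·(1+i)^n = 10,200 × 5.169779 = 52,731.7454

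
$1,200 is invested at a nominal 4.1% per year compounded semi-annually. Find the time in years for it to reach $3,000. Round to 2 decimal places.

Periodic rate i = 0.041/2 = 0.0205.
(1+i)^n = 3000/1200 = 2.50000, so n = ln 2.50000 / ln 1.0205 = 45.1537 half-years
= 45.1537/2 years

22.58 years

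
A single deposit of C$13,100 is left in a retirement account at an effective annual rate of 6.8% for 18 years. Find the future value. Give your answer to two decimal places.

FV = PV·(1+i)^n = 13,100 × 3.268004 = 42,810.8493

C$42,810.85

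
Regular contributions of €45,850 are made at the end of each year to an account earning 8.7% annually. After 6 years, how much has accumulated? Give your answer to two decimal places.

€342,343.90

Accumulation factor s(6|0.087) = 7.466606; FV = 45850 × 7.466606 = 342,343.8974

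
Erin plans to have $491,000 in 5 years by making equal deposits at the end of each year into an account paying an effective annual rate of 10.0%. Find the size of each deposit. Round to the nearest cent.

$80,424.56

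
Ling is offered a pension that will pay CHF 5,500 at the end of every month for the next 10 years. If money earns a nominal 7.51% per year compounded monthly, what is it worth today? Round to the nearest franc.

CHF 463,142

Periodic rate i = 0.0751/12 = 0.00625833; n = 10 × 12 = 120 periods.
PV = 5500 × [1 − (1+0.00625833)^(−120)] / 0.00625833 = 5500 × 84.207713 = 463,142.4203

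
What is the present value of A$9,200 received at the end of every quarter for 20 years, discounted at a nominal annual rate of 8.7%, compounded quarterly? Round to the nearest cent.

Periodic rate i = 0.087/4 = 0.02175; n = 20 × 4 = 80 periods.
Annuity factor a(80|0.02175) = 37.755171; PV = 9200 × 37.755171 = 347,347.5765

A$347,347.58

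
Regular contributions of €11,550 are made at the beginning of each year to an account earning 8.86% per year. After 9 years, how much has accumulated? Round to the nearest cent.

Accumulation factor s(9|0.0886) × (1+i) = 14.091787; FV = 11550 × 14.091787 = 162,760.1378
Payments are at the start of each period, so multiply by (1+i).

€162,760.14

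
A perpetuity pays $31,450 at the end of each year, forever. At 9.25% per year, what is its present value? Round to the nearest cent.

$340,000.00

PV = PMT / i = 31450 / 0.0925 = 340,000.0000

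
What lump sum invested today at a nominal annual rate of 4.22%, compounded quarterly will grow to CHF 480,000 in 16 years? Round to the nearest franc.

CHF 245,212

i = 0.0422/4 = 0.01055 per quarter; n = 16·4 = 64.
PV = FV·(1+i)^(−n) = 480,000 × 0.510858 = 245,211.9479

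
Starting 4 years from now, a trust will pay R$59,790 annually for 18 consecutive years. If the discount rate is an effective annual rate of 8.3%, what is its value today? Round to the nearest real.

R$432,101

PV at t=3 (ordinary 18-year annuity): 59790 × a(18|0.083) = 59790 × 9.179991 = 548,871.6663
PV₀ = 548,871.6663 / (1+0.083)^3 = 548,871.6663 / 1.270239 = 432,101.1702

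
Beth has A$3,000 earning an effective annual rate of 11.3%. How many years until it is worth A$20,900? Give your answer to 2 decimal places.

n = ln(20900/3000) / ln(1+0.113) = ln(6.96667) / 0.107059 = 18.1315 years

18.13 years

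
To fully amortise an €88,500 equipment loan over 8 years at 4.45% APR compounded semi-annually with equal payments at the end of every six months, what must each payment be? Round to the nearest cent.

€6,634.78

Periodic rate i = 0.0445/2 = 0.02225; n = 8 × 2 = 16 periods.
Annuity-PV factor = 13.338800; PMT = 88500 / 13.338800 = 6,634.7799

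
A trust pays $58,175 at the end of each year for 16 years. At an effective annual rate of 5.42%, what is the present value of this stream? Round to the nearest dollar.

$612,055

PV = 58175 × [1 − (1+0.0542)^(−16)] / 0.0542 = 58175 × 10.520927 = 612,054.9265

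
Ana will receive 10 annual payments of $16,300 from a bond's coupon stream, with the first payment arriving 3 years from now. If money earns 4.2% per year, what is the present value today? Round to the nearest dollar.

Value one period before first payment (t=2): 16300 × [1 − (1+0.042)^(−10)] / 0.042 = 16300 × 8.030740 = 130,901.0655
Discount back 2 years: 130,901.0655 × (1+0.042)^(−2) = 130,901.0655 × 0.921010 = 120,561.2504

$120,561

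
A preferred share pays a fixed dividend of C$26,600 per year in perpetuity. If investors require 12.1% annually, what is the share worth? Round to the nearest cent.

PV = PMT / i = 26600 / 0.121 = 219,834.7107

C$219,834.71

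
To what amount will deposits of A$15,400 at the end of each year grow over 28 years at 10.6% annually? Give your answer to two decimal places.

A$2,294,540.48

FV = 15400 × [(1+0.106)^28 − 1] / 0.106 = 15400 × 148.996135 = 2,294,540.4848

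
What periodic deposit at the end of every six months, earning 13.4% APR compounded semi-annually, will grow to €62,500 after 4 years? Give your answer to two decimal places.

€6,157.88

With 2 periods per year: i = 0.067, n = 8.
PMT = 62500 / ( [(1+0.067)^8 − 1] / 0.067 ) = 62500 / 10.149604 = 6,157.8755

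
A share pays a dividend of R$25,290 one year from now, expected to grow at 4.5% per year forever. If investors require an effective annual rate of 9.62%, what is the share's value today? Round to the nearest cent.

R$493,945.31

PV = PMT / (i − g) = 25290 / (0.0962 − 0.045) = 25290 / 0.051200 = 493,945.3125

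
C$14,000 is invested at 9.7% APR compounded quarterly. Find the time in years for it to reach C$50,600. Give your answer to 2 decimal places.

13.41 years

Periodic rate i = 0.097/4 = 0.02425.
(1+i)^n = 50600/14000 = 3.61429, so n = ln 3.61429 / ln 1.02425 = 53.6252 quarters
= 53.6252/4 years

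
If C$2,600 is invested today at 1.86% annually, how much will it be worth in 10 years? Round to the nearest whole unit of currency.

C$3,126

FV = 2,600 × (1 + 0.0186)^10 = 3,126.1518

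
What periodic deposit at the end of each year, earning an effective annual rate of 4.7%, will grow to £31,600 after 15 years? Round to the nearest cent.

£1,497.79

FV-annuity factor = 21.097688; PMT = 31600 / 21.097688 = 1,497.7945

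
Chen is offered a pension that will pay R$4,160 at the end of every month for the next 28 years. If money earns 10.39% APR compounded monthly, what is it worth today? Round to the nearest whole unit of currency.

R$453,937

i = 0.1039/12 = 0.00865833 per month; n = 28·12 = 336.
PV = PMT · [1 − (1+i)^(−n)] / i = 4160 · 109.119578 = 453,937.4441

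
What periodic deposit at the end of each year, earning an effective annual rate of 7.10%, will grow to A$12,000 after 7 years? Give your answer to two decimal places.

A$1,382.41

PMT = 12000 / ( [(1+0.071)^7 − 1] / 0.071 ) = 12000 / 8.680508 = 1,382.4075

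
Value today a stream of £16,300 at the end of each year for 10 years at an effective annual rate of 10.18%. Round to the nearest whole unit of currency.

£99,387

Annuity factor a(10|0.1018) = 6.097340; PV = 16300 × 6.097340 = 99,386.6385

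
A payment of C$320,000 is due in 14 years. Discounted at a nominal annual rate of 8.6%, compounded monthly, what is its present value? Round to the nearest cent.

C$96,410.47

Periodic rate i = 0.086/12 = 0.00716667; n = 14 × 12 = 168 periods.
PV = 320,000 / (1 + 0.00716667)^168 = 320,000 / 3.319142 = 96,410.4720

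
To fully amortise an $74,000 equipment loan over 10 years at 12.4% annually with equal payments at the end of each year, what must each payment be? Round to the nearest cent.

PMT = 74000 / ( [1 − (1+0.124)^(−10)] / 0.124 ) = 74000 / 5.558896 = 13,311.9954

$13,312.00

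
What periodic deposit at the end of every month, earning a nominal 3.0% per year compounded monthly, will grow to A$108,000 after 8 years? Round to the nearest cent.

Periodic rate i = 0.03/12 = 0.0025; n = 8 × 12 = 96 periods.
FV-annuity factor = 108.347387; PMT = 108000 / 108.347387 = 996.7938

A$996.79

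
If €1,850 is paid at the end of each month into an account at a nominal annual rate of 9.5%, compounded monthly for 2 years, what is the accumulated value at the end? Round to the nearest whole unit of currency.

€48,687

With 12 periods per year: i = 0.00791667, n = 24.
Accumulation factor s(24|0.00791667) = 26.317295; FV = 1850 × 26.317295 = 48,686.9955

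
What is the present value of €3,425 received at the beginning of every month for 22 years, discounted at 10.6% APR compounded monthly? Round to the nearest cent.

€352,787.69

Periodic rate i = 0.106/12 = 0.00883333; n = 22 × 12 = 264 periods.
PV = PMT · [1 − (1+i)^(−n)] / i × (1+i) = 3425 · 103.003705 = 352,787.6887
(Beginning-of-period payments → annuity-due factor ×(1+i).)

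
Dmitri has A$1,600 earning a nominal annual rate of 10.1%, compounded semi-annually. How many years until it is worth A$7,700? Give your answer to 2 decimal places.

Periodic rate i = 0.101/2 = 0.0505.
n = ln(7700/1600) / ln(1+0.0505) = ln(4.81250) / 0.049266 = 31.8924 half-years
= 31.8924/2 years

15.95 years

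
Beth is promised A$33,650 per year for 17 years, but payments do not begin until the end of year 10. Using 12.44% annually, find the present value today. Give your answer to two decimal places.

A$81,332.43

PV at t=9 (ordinary 17-year annuity): 33650 × a(17|0.1244) = 33650 × 6.943305 = 233,642.2004
Discount back 9 years: 233,642.2004 × (1+0.1244)^(−9) = 233,642.2004 × 0.348107 = 81,332.4313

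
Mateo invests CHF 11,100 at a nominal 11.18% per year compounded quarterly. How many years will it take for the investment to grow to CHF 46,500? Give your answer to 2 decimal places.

12.99 years

Periodic rate i = 0.1118/4 = 0.02795.
n = ln(46500/11100) / ln(1+0.02795) = ln(4.18919) / 0.027567 = 51.9655 quarters
= 51.9655/4 years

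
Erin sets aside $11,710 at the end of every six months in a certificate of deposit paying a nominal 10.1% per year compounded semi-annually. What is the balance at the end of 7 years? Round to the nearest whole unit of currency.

Periodic rate i = 0.101/2 = 0.0505; n = 7 × 2 = 14 periods.
Accumulation factor s(14|0.0505) = 19.666774; FV = 11710 × 19.666774 = 230,297.9212

$230,298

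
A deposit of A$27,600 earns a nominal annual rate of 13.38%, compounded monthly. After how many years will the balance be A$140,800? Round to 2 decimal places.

12.25 years

Periodic rate i = 0.1338/12 = 0.01115.
(1+i)^n = 140800/27600 = 5.10145, so n = ln 5.10145 / ln 1.01115 = 146.9590 months
= 146.9590/12 years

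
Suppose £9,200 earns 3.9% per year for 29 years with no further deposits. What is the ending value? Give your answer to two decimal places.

£27,902.22

FV = 9,200 × (1 + 0.039)^29 = 27,902.2166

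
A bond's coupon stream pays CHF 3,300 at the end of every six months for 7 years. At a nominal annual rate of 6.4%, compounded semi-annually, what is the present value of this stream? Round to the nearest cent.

With 2 periods per year: i = 0.032, n = 14.
PV = 3300 × [1 − (1+0.032)^(−14)] / 0.032 = 3300 × 11.143603 = 36,773.8890

CHF 36,773.89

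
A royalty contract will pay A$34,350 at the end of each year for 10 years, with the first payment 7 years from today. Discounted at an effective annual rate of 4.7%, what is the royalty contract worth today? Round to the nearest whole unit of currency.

Value one period before first payment (t=6): 34350 × [1 − (1+0.047)^(−10)] / 0.047 = 34350 × 7.835480 = 269,148.7334
PV₀ = 269,148.7334 / (1+0.047)^6 = 269,148.7334 / 1.317286 = 204,320.6447

A$204,321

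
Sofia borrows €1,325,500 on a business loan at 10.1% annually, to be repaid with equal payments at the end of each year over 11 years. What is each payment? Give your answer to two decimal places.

Annuity-PV factor = 6.465267; PMT = 1.3255e+06 / 6.465267 = 205,018.5924

€205,018.59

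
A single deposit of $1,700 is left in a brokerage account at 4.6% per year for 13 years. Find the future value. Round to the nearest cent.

FV = PV·(1+i)^n = 1,700 × 1.794370 = 3,050.4283

$3,050.43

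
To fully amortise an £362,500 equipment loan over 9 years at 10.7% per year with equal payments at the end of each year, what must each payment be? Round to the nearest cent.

Annuity-PV factor = 5.602210; PMT = 362500 / 5.602210 = 64,706.6075

£64,706.61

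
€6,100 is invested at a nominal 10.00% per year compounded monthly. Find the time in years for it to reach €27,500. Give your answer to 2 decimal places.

15.12 years

Periodic rate i = 0.1/12 = 0.00833333.
(1+i)^n = 27500/6100 = 4.50820, so n = ln 4.50820 / ln 1.00833 = 181.4596 months
= 181.4596/12 years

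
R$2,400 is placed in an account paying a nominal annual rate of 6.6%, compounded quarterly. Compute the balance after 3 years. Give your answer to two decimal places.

Periodic rate i = 0.066/4 = 0.0165; n = 3 × 4 = 12 periods.
2,400 × (1+0.0165)^12 = 2,400 × 1.216994 = 2,920.7867

R$2,920.79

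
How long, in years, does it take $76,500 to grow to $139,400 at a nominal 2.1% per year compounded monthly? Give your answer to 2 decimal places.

28.60 years

Periodic rate i = 0.021/12 = 0.00175.
n = ln(139400/76500) / ln(1+0.00175) = ln(1.82222) / 0.001748 = 343.1895 months
= 343.1895/12 years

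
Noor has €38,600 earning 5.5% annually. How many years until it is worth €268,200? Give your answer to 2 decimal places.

n = ln(268200/38600) / ln(1+0.055) = ln(6.94819) / 0.053541 = 36.2057 years

36.21 years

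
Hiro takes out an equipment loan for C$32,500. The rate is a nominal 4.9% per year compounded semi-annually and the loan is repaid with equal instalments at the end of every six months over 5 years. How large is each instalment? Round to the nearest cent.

C$3,703.82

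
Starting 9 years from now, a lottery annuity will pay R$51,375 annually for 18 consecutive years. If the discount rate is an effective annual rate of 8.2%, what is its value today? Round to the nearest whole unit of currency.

R$252,790

Value one period before first payment (t=8): 51375 × [1 − (1+0.082)^(−18)] / 0.082 = 51375 × 9.243264 = 474,872.6883
PV₀ = 474,872.6883 / (1+0.082)^8 = 474,872.6883 / 1.878530 = 252,789.5439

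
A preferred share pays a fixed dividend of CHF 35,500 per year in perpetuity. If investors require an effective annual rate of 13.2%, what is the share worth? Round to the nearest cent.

PV = C/r = 35500/0.132 = 268,939.3939

CHF 268,939.39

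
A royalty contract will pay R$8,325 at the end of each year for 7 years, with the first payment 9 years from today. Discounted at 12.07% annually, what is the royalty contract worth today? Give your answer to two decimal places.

R$15,234.51

PV at t=8 (ordinary 7-year annuity): 8325 × a(7|0.1207) = 8325 × 4.553644 = 37,909.0893
PV₀ = 37,909.0893 / (1+0.1207)^8 = 37,909.0893 / 2.488370 = 15,234.5060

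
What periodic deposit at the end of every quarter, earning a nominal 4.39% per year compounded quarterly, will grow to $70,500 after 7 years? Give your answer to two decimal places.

i = 0.0439/4 = 0.010975 per quarter; n = 7·4 = 28.
FV-annuity factor = 32.571701; PMT = 70500 / 32.571701 = 2,164.4556

$2,164.46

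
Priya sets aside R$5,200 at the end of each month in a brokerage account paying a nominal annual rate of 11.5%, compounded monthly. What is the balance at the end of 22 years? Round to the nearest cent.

Periodic rate i = 0.115/12 = 0.00958333; n = 22 × 12 = 264 periods.
FV = PMT · [(1+i)^n − 1] / i = 5200 · 1189.898456 = 6,187,471.9720

R$6,187,471.97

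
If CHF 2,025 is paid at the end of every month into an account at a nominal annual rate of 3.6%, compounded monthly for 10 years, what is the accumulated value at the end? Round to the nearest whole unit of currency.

CHF 291,976

With 12 periods per year: i = 0.003, n = 120.
FV = 2025 × [(1+0.003)^120 − 1] / 0.003 = 2025 × 144.185723 = 291,976.0893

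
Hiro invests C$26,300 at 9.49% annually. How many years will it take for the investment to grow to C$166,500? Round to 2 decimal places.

20.35 years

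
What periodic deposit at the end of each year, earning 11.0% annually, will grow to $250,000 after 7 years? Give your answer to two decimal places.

$25,553.82

PMT = 250000 / ( [(1+0.11)^7 − 1] / 0.11 ) = 250000 / 9.783274 = 25,553.8174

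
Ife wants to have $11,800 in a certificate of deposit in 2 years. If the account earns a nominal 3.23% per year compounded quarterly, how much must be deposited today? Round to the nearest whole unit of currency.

$11,065

Periodic rate i = 0.0323/4 = 0.008075; n = 2 × 4 = 8 periods.
PV = 11,800 / (1 + 0.008075)^8 = 11,800 / 1.066456 = 11,064.6900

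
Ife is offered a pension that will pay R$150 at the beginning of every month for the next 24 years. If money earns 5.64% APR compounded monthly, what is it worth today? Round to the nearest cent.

i = 0.0564/12 = 0.0047 per month; n = 24·12 = 288.
Annuity factor a(288|0.0047) × (1+i) = 158.372982; PV = 150 × 158.372982 = 23,755.9473
(annuity-due: payments at period start, so ×(1+i).)

R$23,755.95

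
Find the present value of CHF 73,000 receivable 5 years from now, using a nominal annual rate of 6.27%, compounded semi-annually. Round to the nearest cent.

With 2 periods per year: i = 0.03135, n = 10.
Discount factor = (1+0.03135)^(−10) = 0.734411; PV = 73,000 × 0.734411 = 53,612.0151

CHF 53,612.02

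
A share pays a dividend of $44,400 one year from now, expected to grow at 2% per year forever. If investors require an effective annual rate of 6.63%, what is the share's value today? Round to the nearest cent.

$958,963.28

PV = D₁/(r − g) = 44400/(0.0663 − 0.02) = 958,963.2829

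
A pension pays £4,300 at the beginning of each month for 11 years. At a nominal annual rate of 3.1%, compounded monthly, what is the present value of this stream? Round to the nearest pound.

£481,668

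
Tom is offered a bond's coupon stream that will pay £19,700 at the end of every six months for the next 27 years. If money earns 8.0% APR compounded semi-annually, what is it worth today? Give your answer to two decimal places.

£433,261.25

Periodic rate i = 0.08/2 = 0.04; n = 27 × 2 = 54 periods.
PV = 19700 × [1 − (1+0.04)^(−54)] / 0.04 = 19700 × 21.992957 = 433,261.2463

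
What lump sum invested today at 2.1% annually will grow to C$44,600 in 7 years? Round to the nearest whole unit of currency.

C$38,562

PV = 44,600 / (1 + 0.021)^7 = 44,600 / 1.156592 = 38,561.5661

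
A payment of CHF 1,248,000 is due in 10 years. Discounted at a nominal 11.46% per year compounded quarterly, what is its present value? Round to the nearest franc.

i = 0.1146/4 = 0.02865 per quarter; n = 10·4 = 40.
PV = FV·(1+i)^(−n) = 1,248,000 × 0.323069 = 403,189.6438

CHF 403,190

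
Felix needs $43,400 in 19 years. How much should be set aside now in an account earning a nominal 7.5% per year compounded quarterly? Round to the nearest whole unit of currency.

$10,577

Periodic rate i = 0.075/4 = 0.01875; n = 19 × 4 = 76 periods.
PV = FV·(1+i)^(−n) = 43,400 × 0.243703 = 10,576.7071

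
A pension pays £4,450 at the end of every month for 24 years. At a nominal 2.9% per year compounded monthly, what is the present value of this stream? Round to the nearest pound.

i = 0.029/12 = 0.00241667 per month; n = 24·12 = 288.
PV = 4450 × [1 − (1+0.00241667)^(−288)] / 0.00241667 = 4450 × 207.312651 = 922,541.2973

£922,541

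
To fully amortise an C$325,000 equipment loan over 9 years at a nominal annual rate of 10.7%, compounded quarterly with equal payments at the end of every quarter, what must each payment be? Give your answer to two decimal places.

i = 0.107/4 = 0.02675 per quarter; n = 9·4 = 36.
Annuity-PV factor = 22.930557; PMT = 325000 / 22.930557 = 14,173.2274

C$14,173.23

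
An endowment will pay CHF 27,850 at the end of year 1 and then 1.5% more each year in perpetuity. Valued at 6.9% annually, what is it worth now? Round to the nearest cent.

CHF 515,740.74

PV = PMT / (i − g) = 27850 / (0.069 − 0.015) = 27850 / 0.054000 = 515,740.7407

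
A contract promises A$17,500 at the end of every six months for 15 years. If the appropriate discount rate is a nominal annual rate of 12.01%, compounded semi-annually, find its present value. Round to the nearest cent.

With 2 periods per year: i = 0.06005, n = 30.
PV = 17500 × [1 − (1+0.06005)^(−30)] / 0.06005 = 17500 × 13.757470 = 240,755.7244

A$240,755.72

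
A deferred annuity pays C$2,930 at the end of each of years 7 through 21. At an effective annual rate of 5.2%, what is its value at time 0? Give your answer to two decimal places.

C$22,136.30

PV at t=6 (ordinary 15-year annuity): 2930 × a(15|0.052) = 2930 × 10.240751 = 30,005.4012
Discount back 6 years: 30,005.4012 × (1+0.052)^(−6) = 30,005.4012 × 0.737744 = 22,136.2984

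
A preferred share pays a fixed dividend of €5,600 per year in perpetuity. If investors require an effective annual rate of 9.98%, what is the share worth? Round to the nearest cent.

PV = C/r = 5600/0.0998 = 56,112.2244

€56,112.22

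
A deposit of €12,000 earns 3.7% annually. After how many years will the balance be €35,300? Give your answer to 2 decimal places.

29.70 years

(1+i)^n = 35300/12000 = 2.94167, so n = ln 2.94167 / ln 1.037 = 29.6977 years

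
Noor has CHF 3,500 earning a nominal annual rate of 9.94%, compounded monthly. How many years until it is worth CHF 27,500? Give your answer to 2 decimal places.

Periodic rate i = 0.0994/12 = 0.00828333.
(1+i)^n = 27500/3500 = 7.85714, so n = ln 7.85714 / ln 1.00828 = 249.8932 months
= 249.8932/12 years

20.82 years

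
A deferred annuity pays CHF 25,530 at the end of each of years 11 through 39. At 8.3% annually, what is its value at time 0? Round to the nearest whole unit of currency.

Value one period before first payment (t=10): 25530 × [1 − (1+0.083)^(−29)] / 0.083 = 25530 × 10.855038 = 277,129.1283
Discount back 10 years: 277,129.1283 × (1+0.083)^(−10) = 277,129.1283 × 0.450521 = 124,852.6054

CHF 124,853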